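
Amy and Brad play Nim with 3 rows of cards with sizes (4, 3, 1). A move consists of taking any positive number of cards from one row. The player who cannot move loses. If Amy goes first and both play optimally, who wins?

Write each in binary and XOR column by column:
  100  (4)
  011  (3)
  001  (1)
  ---
  110  (6)
The nim-sum is 6 ≠ 0, so this is an N-position: the player to move can win; Amy has a winning move.

Amy wins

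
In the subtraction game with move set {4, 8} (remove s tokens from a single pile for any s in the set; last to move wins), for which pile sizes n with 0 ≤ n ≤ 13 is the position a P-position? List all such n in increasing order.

Build the Grundy sequence with g(k) = mex{g(k−s) : s ∈ {4, 8}, s ≤ k}:
k:     0  1  2  3  4  5  6  7  8  9 10 11 12 13
g(k):  0  0  0  0  1  1  1  1  2  2  2  2  0  0
The P-positions (g = 0) in 0..13 are 0, 1, 2, 3, 12, 13.

0, 1, 2, 3, 12, 13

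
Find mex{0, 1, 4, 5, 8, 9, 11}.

The values 0, 1 are all present; 2 is the first non-negative integer missing from the set.

2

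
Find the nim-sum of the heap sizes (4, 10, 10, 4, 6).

6

Nim-sum: 4 ⊕ 10 ⊕ 10 ⊕ 4 ⊕ 6 = 6.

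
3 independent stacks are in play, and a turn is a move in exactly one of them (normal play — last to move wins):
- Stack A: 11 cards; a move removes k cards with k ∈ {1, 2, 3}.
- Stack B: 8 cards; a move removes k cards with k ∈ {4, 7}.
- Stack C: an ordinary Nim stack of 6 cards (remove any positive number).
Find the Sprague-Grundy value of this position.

7

For stack A, compute g(0), g(1), … with moves {1, 2, 3}:
g(0) = mex{} = 0
g(1) = mex{0} = 1
g(2) = mex{0,1} = 2
g(3) = mex{0,1,2} = 3
g(4) = mex{1,2,3} = 0
g(5) = mex{0,2,3} = 1
g(6) = mex{0,1,3} = 2
g(7) = mex{0,1,2} = 3
g(8) = mex{1,2,3} = 0
g(9) = mex{0,2,3} = 1
g(10) = mex{0,1,3} = 2
g(11) = mex{0,1,2} = 3
So g(11) = 3.
Build the Grundy sequence for stack B with g(k) = mex{g(k−s) : s ∈ {4, 7}, s ≤ k}:
g(0) = mex{} = 0
g(1) = mex{} = 0
g(2) = mex{} = 0
g(3) = mex{} = 0
g(4) = mex{0} = 1
g(5) = mex{0} = 1
g(6) = mex{0} = 1
g(7) = mex{0} = 1
g(8) = mex{0,1} = 2
So g(8) = 2.
Stack C is a plain Nim stack of size 6, so its Grundy value is 6.
By the Sprague-Grundy theorem, the Grundy value of a sum of independent games is the XOR of the component values.
Combined value = 3 ⊕ 2 ⊕ 6 = 7.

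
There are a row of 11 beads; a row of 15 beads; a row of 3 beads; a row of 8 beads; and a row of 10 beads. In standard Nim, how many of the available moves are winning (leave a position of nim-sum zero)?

Bitwise XOR of the heap sizes:
  1011  (11)
  1111  (15)
  0011  (3)
  1000  (8)
  1010  (10)
  ----
  0101  (5)
The overall nim-sum is X = 5. A row of size p has a winning move iff p XOR X < p (reduce it to p XOR X).
  11: 11 XOR 5 = 14 ≥ 11 — no move.
  15: 15 XOR 5 = 10 < 15 — winning move (to 10).
  3: 3 XOR 5 = 6 ≥ 3 — no move.
  8: 8 XOR 5 = 13 ≥ 8 — no move.
  10: 10 XOR 5 = 15 ≥ 10 — no move.
That gives 1 winning move.

1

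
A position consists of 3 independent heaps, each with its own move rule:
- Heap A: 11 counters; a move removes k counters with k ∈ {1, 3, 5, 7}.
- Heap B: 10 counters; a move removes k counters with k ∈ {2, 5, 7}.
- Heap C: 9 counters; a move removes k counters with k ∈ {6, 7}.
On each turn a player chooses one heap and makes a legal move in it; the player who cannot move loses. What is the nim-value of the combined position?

Build the Grundy sequence for heap A with g(k) = mex{g(k−s) : s ∈ {1, 3, 5, 7}, s ≤ k}:
k:     0  1  2  3  4  5  6  7  8  9 10 11
g(k):  0  1  0  1  0  1  0  1  0  1  0  1
So g(11) = 1.
Build the Grundy sequence for heap B with g(k) = mex{g(k−s) : s ∈ {2, 5, 7}, s ≤ k}:
k:     0  1  2  3  4  5  6  7  8  9 10
g(k):  0  0  1  1  0  2  1  3  2  2  0
So g(10) = 0.
Build the Grundy sequence for heap C with g(k) = mex{g(k−s) : s ∈ {6, 7}, s ≤ k}:
k:     0  1  2  3  4  5  6  7  8  9
g(k):  0  0  0  0  0  0  1  1  1  1
So g(9) = 1.
The value of a disjunctive sum is the nim-sum of the parts.
Combined value = 1 XOR 0 XOR 1 = 0.

0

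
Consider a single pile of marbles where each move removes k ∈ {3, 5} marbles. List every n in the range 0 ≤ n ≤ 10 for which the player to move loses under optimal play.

Grundy values for subtraction set {3, 5}:
g(0) = mex{} = 0
g(1) = mex{} = 0
g(2) = mex{} = 0
g(3) = mex{0} = 1
g(4) = mex{0} = 1
g(5) = mex{0} = 1
g(6) = mex{0,1} = 2
g(7) = mex{0,1} = 2
g(8) = mex{1} = 0
g(9) = mex{1,2} = 0
g(10) = mex{1,2} = 0
The P-positions (g = 0) in 0..10 are 0, 1, 2, 8, 9, 10.

0, 1, 2, 8, 9, 10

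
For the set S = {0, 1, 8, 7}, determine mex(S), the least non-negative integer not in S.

2

The values 0, 1 are all present; 2 is the first non-negative integer missing from the set.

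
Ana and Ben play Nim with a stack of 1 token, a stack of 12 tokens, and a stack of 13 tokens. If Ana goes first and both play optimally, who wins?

Ben wins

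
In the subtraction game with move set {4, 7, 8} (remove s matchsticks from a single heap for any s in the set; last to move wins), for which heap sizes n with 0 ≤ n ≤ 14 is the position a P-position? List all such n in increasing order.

0, 1, 2, 3, 12, 13, 14

Build the Grundy sequence with g(k) = mex{g(k−s) : s ∈ {4, 7, 8}, s ≤ k}:
k:     0  1  2  3  4  5  6  7  8  9 10 11 12 13 14
g(k):  0  0  0  0  1  1  1  1  2  2  2  2  0  0  0
The P-positions (g = 0) in 0..14 are 0, 1, 2, 3, 12, 13, 14.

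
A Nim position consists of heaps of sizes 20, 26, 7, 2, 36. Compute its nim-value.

Nim-sum: 20 XOR 26 XOR 7 XOR 2 XOR 36 = 47.

47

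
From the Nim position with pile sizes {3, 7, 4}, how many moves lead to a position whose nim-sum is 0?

Nim-sum: 3 ⊕ 7 ⊕ 4 = 0.
The nim-sum is already 0, so every move leaves a nonzero nim-sum — there are no winning moves.

0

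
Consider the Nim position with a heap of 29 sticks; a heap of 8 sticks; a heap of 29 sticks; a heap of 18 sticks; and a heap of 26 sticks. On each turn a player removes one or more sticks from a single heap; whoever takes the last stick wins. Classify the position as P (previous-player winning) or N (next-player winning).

Nim-sum: 29 ^ 8 ^ 29 ^ 18 ^ 26 = 0.
The nim-sum is 0, so this is a P-position: the player to move is in a losing position under optimal play.

P-position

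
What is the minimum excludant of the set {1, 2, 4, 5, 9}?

0 is not in the set, so the mex is 0.

0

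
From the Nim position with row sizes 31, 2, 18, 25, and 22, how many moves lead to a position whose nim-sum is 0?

Nim-sum: 31 ⊕ 2 ⊕ 18 ⊕ 25 ⊕ 22 = 0.
The nim-sum is already 0, so every move leaves a nonzero nim-sum — there are no winning moves.

0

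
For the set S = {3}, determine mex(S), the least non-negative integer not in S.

0 is not in the set, so the mex is 0.

0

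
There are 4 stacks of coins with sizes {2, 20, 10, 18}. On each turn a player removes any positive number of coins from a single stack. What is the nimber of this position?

14

Compute the nim-sum pairwise:
2 ^ 20 = 22
22 ^ 10 = 28
28 ^ 18 = 14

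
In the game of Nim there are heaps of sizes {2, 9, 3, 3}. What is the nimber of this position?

11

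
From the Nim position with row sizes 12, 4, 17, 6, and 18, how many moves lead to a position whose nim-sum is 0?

1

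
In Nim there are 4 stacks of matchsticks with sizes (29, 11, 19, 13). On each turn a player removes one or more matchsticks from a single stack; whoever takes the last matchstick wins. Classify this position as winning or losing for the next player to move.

Winning position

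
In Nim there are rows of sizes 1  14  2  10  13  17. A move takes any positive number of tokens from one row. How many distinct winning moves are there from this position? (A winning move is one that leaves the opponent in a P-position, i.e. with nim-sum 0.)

1

Nim-sum: 1 ⊕ 14 ⊕ 2 ⊕ 10 ⊕ 13 ⊕ 17 = 27.
The overall nim-sum is X = 27. A row of size p has a winning move iff p XOR X < p (reduce it to p XOR X).
  1: 1 XOR 27 = 26 ≥ 1 — no move.
  14: 14 XOR 27 = 21 ≥ 14 — no move.
  2: 2 XOR 27 = 25 ≥ 2 — no move.
  10: 10 XOR 27 = 17 ≥ 10 — no move.
  13: 13 XOR 27 = 22 ≥ 13 — no move.
  17: 17 XOR 27 = 10 < 17 — winning move (to 10).
That gives 1 winning move.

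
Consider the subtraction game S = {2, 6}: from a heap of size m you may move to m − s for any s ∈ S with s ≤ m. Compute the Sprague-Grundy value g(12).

Build the Grundy sequence with g(k) = mex{g(k−s) : s ∈ {2, 6}, s ≤ k}:
k:     0  1  2  3  4  5  6  7  8  9 10 11 12
g(k):  0  0  1  1  0  0  1  1  0  0  1  1  0
So g(12) = 0.

0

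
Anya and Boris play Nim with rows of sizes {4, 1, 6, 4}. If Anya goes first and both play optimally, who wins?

Nim-sum: 4 XOR 1 XOR 6 XOR 4 = 7.
The nim-sum is 7 ≠ 0, so this is an N-position: the player to move can win; Anya has a winning move.

Anya wins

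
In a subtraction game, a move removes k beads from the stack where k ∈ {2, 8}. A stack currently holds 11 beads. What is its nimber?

0

Build the Grundy sequence with g(k) = mex{g(k−s) : s ∈ {2, 8}, s ≤ k}:
g(0) = mex{} = 0
g(1) = mex{} = 0
g(2) = mex{0} = 1
g(3) = mex{0} = 1
g(4) = mex{1} = 0
g(5) = mex{1} = 0
g(6) = mex{0} = 1
g(7) = mex{0} = 1
g(8) = mex{0,1} = 2
g(9) = mex{0,1} = 2
g(10) = mex{1,2} = 0
g(11) = mex{1,2} = 0
So g(11) = 0.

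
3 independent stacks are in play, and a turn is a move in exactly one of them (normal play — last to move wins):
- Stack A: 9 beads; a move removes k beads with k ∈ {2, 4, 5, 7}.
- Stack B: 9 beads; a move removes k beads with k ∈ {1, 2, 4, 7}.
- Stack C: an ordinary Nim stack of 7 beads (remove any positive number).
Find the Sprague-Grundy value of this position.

7

For stack A, compute g(0), g(1), … with moves {2, 4, 5, 7}:
k:     0  1  2  3  4  5  6  7  8  9
g(k):  0  0  1  1  2  2  3  3  4  0
So g(9) = 0.
For stack B, compute g(0), g(1), … with moves {1, 2, 4, 7}:
g(0) = mex{} = 0
g(1) = mex{0} = 1
g(2) = mex{0,1} = 2
g(3) = mex{1,2} = 0
g(4) = mex{0,2} = 1
g(5) = mex{0,1} = 2
g(6) = mex{1,2} = 0
g(7) = mex{0,2} = 1
g(8) = mex{0,1} = 2
g(9) = mex{1,2} = 0
So g(9) = 0.
Stack C is a plain Nim stack of size 7, so its Grundy value is 7.
The value of a disjunctive sum is the nim-sum of the parts.
Combined value = 0 ⊕ 0 ⊕ 7 = 7.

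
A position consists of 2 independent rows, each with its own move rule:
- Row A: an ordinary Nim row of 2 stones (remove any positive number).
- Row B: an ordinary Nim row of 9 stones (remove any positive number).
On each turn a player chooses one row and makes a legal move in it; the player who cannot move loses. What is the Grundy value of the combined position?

Row A is a plain Nim row of size 2, so its Grundy value is 2.
Row B is a plain Nim row of size 9, so its Grundy value is 9.
The value of a disjunctive sum is the nim-sum of the parts.
Combined value = 2 ⊕ 9 = 11.

11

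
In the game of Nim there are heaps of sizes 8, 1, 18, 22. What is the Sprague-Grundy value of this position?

13

Nim-sum: 8 ⊕ 1 ⊕ 18 ⊕ 22 = 13.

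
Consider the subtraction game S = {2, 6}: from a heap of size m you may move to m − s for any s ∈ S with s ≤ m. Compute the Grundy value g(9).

0

Build the Grundy sequence with g(k) = mex{g(k−s) : s ∈ {2, 6}, s ≤ k}:
k:     0  1  2  3  4  5  6  7  8  9
g(k):  0  0  1  1  0  0  1  1  0  0
So g(9) = 0.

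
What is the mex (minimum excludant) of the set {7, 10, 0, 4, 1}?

2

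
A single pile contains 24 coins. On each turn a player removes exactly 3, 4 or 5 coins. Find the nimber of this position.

0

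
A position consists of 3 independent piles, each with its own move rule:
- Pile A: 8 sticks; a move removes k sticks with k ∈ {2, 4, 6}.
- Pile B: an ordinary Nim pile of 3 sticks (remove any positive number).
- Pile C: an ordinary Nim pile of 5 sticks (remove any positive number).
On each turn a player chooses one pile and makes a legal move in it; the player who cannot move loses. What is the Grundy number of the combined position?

6

Grundy values for pile A (subtraction set {2, 4, 6}):
g(0) = mex{} = 0
g(1) = mex{} = 0
g(2) = mex{0} = 1
g(3) = mex{0} = 1
g(4) = mex{0,1} = 2
g(5) = mex{0,1} = 2
g(6) = mex{0,1,2} = 3
g(7) = mex{0,1,2} = 3
g(8) = mex{1,2,3} = 0
So g(8) = 0.
Pile B is a plain Nim pile of size 3, so its Grundy value is 3.
Pile C is a plain Nim pile of size 5, so its Grundy value is 5.
By the Sprague-Grundy theorem, the Grundy value of a sum of independent games is the XOR of the component values.
Combined value = 0 ⊕ 3 ⊕ 5 = 6.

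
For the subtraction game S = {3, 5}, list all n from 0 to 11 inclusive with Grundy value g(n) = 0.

Compute g(0), g(1), … for moves {3, 5}:
g(0) = mex{} = 0
g(1) = mex{} = 0
g(2) = mex{} = 0
g(3) = mex{0} = 1
g(4) = mex{0} = 1
g(5) = mex{0} = 1
g(6) = mex{0,1} = 2
g(7) = mex{0,1} = 2
g(8) = mex{1} = 0
g(9) = mex{1,2} = 0
g(10) = mex{1,2} = 0
g(11) = mex{0,2} = 1
The P-positions (g = 0) in 0..11 are 0, 1, 2, 8, 9, 10.

0, 1, 2, 8, 9, 10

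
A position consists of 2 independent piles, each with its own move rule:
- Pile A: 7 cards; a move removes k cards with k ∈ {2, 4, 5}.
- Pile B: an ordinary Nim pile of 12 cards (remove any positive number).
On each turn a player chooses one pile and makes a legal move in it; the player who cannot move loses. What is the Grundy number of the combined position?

12

For pile A, compute g(0), g(1), … with moves {2, 4, 5}:
k:     0  1  2  3  4  5  6  7
g(k):  0  0  1  1  2  2  3  0
So g(7) = 0.
Pile B is a plain Nim pile of size 12, so its Grundy value is 12.
The value of a disjunctive sum is the nim-sum of the parts.
Combined value = 0 ⊕ 12 = 12.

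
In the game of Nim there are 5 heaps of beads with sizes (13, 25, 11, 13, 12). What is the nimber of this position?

Compute the nim-sum pairwise:
13 ⊕ 25 = 20
20 ⊕ 11 = 31
31 ⊕ 13 = 18
18 ⊕ 12 = 30

30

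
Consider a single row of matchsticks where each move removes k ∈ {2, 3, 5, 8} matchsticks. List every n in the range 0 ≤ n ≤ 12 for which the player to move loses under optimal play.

0, 1, 7, 11

Build the Grundy sequence with g(k) = mex{g(k−s) : s ∈ {2, 3, 5, 8}, s ≤ k}:
k:     0  1  2  3  4  5  6  7  8  9 10 11 12
g(k):  0  0  1  1  2  2  3  0  4  1  3  0  4
The P-positions (g = 0) in 0..12 are 0, 1, 7, 11.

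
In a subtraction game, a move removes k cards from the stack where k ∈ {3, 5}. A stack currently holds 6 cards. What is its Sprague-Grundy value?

Build the Grundy sequence with g(k) = mex{g(k−s) : s ∈ {3, 5}, s ≤ k}:
g(0) = mex{} = 0
g(1) = mex{} = 0
g(2) = mex{} = 0
g(3) = mex{0} = 1
g(4) = mex{0} = 1
g(5) = mex{0} = 1
g(6) = mex{0,1} = 2
So g(6) = 2.

2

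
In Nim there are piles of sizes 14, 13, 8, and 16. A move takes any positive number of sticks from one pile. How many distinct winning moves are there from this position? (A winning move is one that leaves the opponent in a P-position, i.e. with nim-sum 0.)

Compute the nim-sum pairwise:
14 ⊕ 13 = 3
3 ⊕ 8 = 11
11 ⊕ 16 = 27
The overall nim-sum is X = 27. A pile of size p has a winning move iff p XOR X < p (reduce it to p XOR X).
  14: 14 XOR 27 = 21 ≥ 14 — no move.
  13: 13 XOR 27 = 22 ≥ 13 — no move.
  8: 8 XOR 27 = 19 ≥ 8 — no move.
  16: 16 XOR 27 = 11 < 16 — winning move (to 11).
That gives 1 winning move.

1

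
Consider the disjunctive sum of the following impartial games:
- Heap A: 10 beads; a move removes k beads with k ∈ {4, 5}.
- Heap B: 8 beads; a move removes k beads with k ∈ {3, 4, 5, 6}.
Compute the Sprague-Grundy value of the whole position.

For heap A, compute g(0), g(1), … with moves {4, 5}:
g(0) = mex{} = 0
g(1) = mex{} = 0
g(2) = mex{} = 0
g(3) = mex{} = 0
g(4) = mex{0} = 1
g(5) = mex{0} = 1
g(6) = mex{0} = 1
g(7) = mex{0} = 1
g(8) = mex{0,1} = 2
g(9) = mex{1} = 0
g(10) = mex{1} = 0
So g(10) = 0.
Grundy values for heap B (subtraction set {3, 4, 5, 6}):
k:     0  1  2  3  4  5  6  7  8
g(k):  0  0  0  1  1  1  2  2  2
So g(8) = 2.
By the Sprague-Grundy theorem, the Grundy value of a sum of independent games is the XOR of the component values.
Combined value = 0 ⊕ 2 = 2.

2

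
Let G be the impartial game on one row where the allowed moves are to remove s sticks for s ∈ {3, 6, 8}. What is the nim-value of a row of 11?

0

Build the Grundy sequence with g(k) = mex{g(k−s) : s ∈ {3, 6, 8}, s ≤ k}:
g(0) = mex{} = 0
g(1) = mex{} = 0
g(2) = mex{} = 0
g(3) = mex{0} = 1
g(4) = mex{0} = 1
g(5) = mex{0} = 1
g(6) = mex{0,1} = 2
g(7) = mex{0,1} = 2
g(8) = mex{0,1} = 2
g(9) = mex{0,1,2} = 3
g(10) = mex{0,1,2} = 3
g(11) = mex{1,2} = 0
So g(11) = 0.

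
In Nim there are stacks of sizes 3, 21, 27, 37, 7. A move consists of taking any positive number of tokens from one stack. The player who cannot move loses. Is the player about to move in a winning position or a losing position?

Winning position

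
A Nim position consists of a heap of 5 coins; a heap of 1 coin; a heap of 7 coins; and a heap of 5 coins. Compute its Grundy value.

6

Write each in binary and XOR column by column:
  101  (5)
  001  (1)
  111  (7)
  101  (5)
  ---
  110  (6)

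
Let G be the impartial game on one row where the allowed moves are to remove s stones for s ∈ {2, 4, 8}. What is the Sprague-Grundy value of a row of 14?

Compute g(0), g(1), … for moves {2, 4, 8}:
g(0) = mex{} = 0
g(1) = mex{} = 0
g(2) = mex{0} = 1
g(3) = mex{0} = 1
g(4) = mex{0,1} = 2
g(5) = mex{0,1} = 2
g(6) = mex{1,2} = 0
g(7) = mex{1,2} = 0
g(8) = mex{0,2} = 1
g(9) = mex{0,2} = 1
g(10) = mex{0,1} = 2
g(11) = mex{0,1} = 2
g(12) = mex{1,2} = 0
g(13) = mex{1,2} = 0
g(14) = mex{0,2} = 1
So g(14) = 1.

1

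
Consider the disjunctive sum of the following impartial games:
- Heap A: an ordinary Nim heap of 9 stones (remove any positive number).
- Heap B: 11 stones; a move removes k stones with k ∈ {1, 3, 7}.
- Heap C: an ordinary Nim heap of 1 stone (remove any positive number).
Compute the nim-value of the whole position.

9

Heap A is a plain Nim heap of size 9, so its Grundy value is 9.
For heap B, compute g(0), g(1), … with moves {1, 3, 7}:
k:     0  1  2  3  4  5  6  7  8  9 10 11
g(k):  0  1  0  1  0  1  0  1  0  1  0  1
So g(11) = 1.
Heap C is a plain Nim heap of size 1, so its Grundy value is 1.
By the Sprague-Grundy theorem, the Grundy value of a sum of independent games is the XOR of the component values.
Combined value = 9 ⊕ 1 ⊕ 1 = 9.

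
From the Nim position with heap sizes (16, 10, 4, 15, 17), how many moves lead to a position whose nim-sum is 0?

Compute the nim-sum pairwise:
16 ⊕ 10 = 26
26 ⊕ 4 = 30
30 ⊕ 15 = 17
17 ⊕ 17 = 0
The nim-sum is already 0, so every move leaves a nonzero nim-sum — there are no winning moves.

0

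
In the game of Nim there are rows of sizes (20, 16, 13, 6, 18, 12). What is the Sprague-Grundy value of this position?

Compute the nim-sum pairwise:
20 ⊕ 16 = 4
4 ⊕ 13 = 9
9 ⊕ 6 = 15
15 ⊕ 18 = 29
29 ⊕ 12 = 17

17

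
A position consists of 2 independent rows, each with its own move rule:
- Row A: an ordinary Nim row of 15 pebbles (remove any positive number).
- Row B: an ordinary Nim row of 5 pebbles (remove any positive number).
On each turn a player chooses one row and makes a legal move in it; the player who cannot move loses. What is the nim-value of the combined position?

10

Row A is a plain Nim row of size 15, so its Grundy value is 15.
Row B is a plain Nim row of size 5, so its Grundy value is 5.
By the Sprague-Grundy theorem, the Grundy value of a sum of independent games is the XOR of the component values.
Combined value = 15 ⊕ 5 = 10.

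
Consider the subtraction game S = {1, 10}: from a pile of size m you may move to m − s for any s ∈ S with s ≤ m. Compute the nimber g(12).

Compute g(0), g(1), … for moves {1, 10}:
k:     0  1  2  3  4  5  6  7  8  9 10 11 12
g(k):  0  1  0  1  0  1  0  1  0  1  2  0  1
So g(12) = 1.

1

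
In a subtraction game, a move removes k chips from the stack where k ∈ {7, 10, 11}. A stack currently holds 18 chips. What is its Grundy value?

0

Grundy values for subtraction set {7, 10, 11}:
k:     0  1  2  3  4  5  6  7  8  9 10 11 12 13 14 15 16 17 18
g(k):  0  0  0  0  0  0  0  1  1  1  1  1  1  1  2  2  2  2  0
So g(18) = 0.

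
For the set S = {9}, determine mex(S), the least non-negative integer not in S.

0

0 is not in the set, so the mex is 0.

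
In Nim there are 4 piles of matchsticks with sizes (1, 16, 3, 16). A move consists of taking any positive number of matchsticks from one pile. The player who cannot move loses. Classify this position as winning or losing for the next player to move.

Winning position

Compute the nim-sum pairwise:
1 XOR 16 = 17
17 XOR 3 = 18
18 XOR 16 = 2
The nim-sum is 2 ≠ 0, so this is an N-position: the player to move can win.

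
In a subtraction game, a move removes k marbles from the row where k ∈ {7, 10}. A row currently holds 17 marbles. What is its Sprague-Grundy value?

Compute g(0), g(1), … for moves {7, 10}:
k:     0  1  2  3  4  5  6  7  8  9 10 11 12 13 14 15 16 17
g(k):  0  0  0  0  0  0  0  1  1  1  1  1  1  1  2  2  2  0
So g(17) = 0.

0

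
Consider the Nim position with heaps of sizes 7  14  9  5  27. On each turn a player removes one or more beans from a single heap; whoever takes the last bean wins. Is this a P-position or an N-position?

Compute the nim-sum pairwise:
7 XOR 14 = 9
9 XOR 9 = 0
0 XOR 5 = 5
5 XOR 27 = 30
The nim-sum is 30 ≠ 0, so this is an N-position: the player to move can win.

N-position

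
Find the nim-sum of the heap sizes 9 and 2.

Compute the nim-sum pairwise:
9 ⊕ 2 = 11

11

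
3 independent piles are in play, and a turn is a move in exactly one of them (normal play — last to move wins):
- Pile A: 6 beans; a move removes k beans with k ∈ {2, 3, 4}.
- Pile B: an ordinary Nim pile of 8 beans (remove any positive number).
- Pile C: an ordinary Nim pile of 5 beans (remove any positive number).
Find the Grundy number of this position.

For pile A, compute g(0), g(1), … with moves {2, 3, 4}:
k:     0  1  2  3  4  5  6
g(k):  0  0  1  1  2  2  0
So g(6) = 0.
Pile B is a plain Nim pile of size 8, so its Grundy value is 8.
Pile C is a plain Nim pile of size 5, so its Grundy value is 5.
By the Sprague-Grundy theorem, the Grundy value of a sum of independent games is the XOR of the component values.
Combined value = 0 ⊕ 8 ⊕ 5 = 13.

13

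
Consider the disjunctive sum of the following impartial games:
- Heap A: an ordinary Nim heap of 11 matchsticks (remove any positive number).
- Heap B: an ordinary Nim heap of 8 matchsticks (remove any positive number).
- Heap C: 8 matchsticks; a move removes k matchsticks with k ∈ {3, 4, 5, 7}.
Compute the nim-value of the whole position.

Heap A is a plain Nim heap of size 11, so its Grundy value is 11.
Heap B is a plain Nim heap of size 8, so its Grundy value is 8.
Grundy values for heap C (subtraction set {3, 4, 5, 7}):
g(0) = mex{} = 0
g(1) = mex{} = 0
g(2) = mex{} = 0
g(3) = mex{0} = 1
g(4) = mex{0} = 1
g(5) = mex{0} = 1
g(6) = mex{0,1} = 2
g(7) = mex{0,1} = 2
g(8) = mex{0,1} = 2
So g(8) = 2.
The value of a disjunctive sum is the nim-sum of the parts.
Combined value = 11 XOR 8 XOR 2 = 1.

1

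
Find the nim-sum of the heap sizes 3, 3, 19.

19

Nim-sum: 3 ^ 3 ^ 19 = 19.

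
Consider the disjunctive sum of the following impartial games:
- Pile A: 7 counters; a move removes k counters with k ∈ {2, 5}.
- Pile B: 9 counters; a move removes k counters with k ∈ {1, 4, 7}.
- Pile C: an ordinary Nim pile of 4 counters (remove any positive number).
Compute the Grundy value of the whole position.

5

For pile A, compute g(0), g(1), … with moves {2, 5}:
k:     0  1  2  3  4  5  6  7
g(k):  0  0  1  1  0  2  1  0
So g(7) = 0.
Build the Grundy sequence for pile B with g(k) = mex{g(k−s) : s ∈ {1, 4, 7}, s ≤ k}:
k:     0  1  2  3  4  5  6  7  8  9
g(k):  0  1  0  1  2  0  1  2  0  1
So g(9) = 1.
Pile C is a plain Nim pile of size 4, so its Grundy value is 4.
By the Sprague-Grundy theorem, the Grundy value of a sum of independent games is the XOR of the component values.
Combined value = 0 XOR 1 XOR 4 = 5.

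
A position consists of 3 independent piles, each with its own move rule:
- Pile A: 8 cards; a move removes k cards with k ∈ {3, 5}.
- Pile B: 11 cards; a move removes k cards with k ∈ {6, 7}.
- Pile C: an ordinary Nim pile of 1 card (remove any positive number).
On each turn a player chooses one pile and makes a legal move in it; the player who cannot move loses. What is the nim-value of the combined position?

Grundy values for pile A (subtraction set {3, 5}):
g(0) = mex{} = 0
g(1) = mex{} = 0
g(2) = mex{} = 0
g(3) = mex{0} = 1
g(4) = mex{0} = 1
g(5) = mex{0} = 1
g(6) = mex{0,1} = 2
g(7) = mex{0,1} = 2
g(8) = mex{1} = 0
So g(8) = 0.
Build the Grundy sequence for pile B with g(k) = mex{g(k−s) : s ∈ {6, 7}, s ≤ k}:
k:     0  1  2  3  4  5  6  7  8  9 10 11
g(k):  0  0  0  0  0  0  1  1  1  1  1  1
So g(11) = 1.
Pile C is a plain Nim pile of size 1, so its Grundy value is 1.
By the Sprague-Grundy theorem, the Grundy value of a sum of independent games is the XOR of the component values.
Combined value = 0 ⊕ 1 ⊕ 1 = 0.

0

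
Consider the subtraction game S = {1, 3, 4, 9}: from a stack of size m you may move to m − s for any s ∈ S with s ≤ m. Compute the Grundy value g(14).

0

Build the Grundy sequence with g(k) = mex{g(k−s) : s ∈ {1, 3, 4, 9}, s ≤ k}:
k:     0  1  2  3  4  5  6  7  8  9 10 11 12 13 14
g(k):  0  1  0  1  2  3  2  0  1  4  3  2  0  1  0
So g(14) = 0.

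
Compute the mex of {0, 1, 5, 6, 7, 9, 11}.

The values 0, 1 are all present; 2 is the first non-negative integer missing from the set.

2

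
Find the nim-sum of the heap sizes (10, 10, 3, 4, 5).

2

Nim-sum: 10 ^ 10 ^ 3 ^ 4 ^ 5 = 2.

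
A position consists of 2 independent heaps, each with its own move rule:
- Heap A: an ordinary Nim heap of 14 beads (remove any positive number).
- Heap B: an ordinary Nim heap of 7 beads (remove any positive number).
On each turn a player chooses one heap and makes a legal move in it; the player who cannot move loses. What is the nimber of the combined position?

9

Heap A is a plain Nim heap of size 14, so its Grundy value is 14.
Heap B is a plain Nim heap of size 7, so its Grundy value is 7.
By the Sprague-Grundy theorem, the Grundy value of a sum of independent games is the XOR of the component values.
Combined value = 14 ⊕ 7 = 9.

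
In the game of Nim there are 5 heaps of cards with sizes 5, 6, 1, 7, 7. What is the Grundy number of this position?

2

In binary:
  101  (5)
  110  (6)
  001  (1)
  111  (7)
  111  (7)
  ---
  010  (2)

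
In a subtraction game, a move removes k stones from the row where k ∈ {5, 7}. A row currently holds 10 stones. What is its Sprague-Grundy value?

2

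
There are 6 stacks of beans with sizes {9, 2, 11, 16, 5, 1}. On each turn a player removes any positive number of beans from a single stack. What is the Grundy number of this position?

20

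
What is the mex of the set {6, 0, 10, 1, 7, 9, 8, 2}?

3

The values 0, 1, 2 are all present; 3 is the first non-negative integer missing from the set.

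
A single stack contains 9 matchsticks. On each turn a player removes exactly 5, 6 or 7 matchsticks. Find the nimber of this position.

1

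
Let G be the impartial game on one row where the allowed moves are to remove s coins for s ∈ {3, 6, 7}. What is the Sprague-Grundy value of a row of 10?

0

Compute g(0), g(1), … for moves {3, 6, 7}:
g(0) = mex{} = 0
g(1) = mex{} = 0
g(2) = mex{} = 0
g(3) = mex{0} = 1
g(4) = mex{0} = 1
g(5) = mex{0} = 1
g(6) = mex{0,1} = 2
g(7) = mex{0,1} = 2
g(8) = mex{0,1} = 2
g(9) = mex{0,1,2} = 3
g(10) = mex{1,2} = 0
So g(10) = 0.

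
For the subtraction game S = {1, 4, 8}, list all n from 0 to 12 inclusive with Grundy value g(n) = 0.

0, 2, 5, 7, 12

Build the Grundy sequence with g(k) = mex{g(k−s) : s ∈ {1, 4, 8}, s ≤ k}:
k:     0  1  2  3  4  5  6  7  8  9 10 11 12
g(k):  0  1  0  1  2  0  1  0  1  2  3  2  0
The P-positions (g = 0) in 0..12 are 0, 2, 5, 7, 12.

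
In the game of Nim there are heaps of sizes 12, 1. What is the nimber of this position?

13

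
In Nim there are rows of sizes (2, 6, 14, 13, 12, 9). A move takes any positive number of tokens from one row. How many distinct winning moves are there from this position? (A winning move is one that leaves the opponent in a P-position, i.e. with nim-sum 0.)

Compute the nim-sum pairwise:
2 XOR 6 = 4
4 XOR 14 = 10
10 XOR 13 = 7
7 XOR 12 = 11
11 XOR 9 = 2
The overall nim-sum is X = 2. A row of size p has a winning move iff p XOR X < p (reduce it to p XOR X).
  2: 2 XOR 2 = 0 < 2 — winning move (to 0).
  6: 6 XOR 2 = 4 < 6 — winning move (to 4).
  14: 14 XOR 2 = 12 < 14 — winning move (to 12).
  13: 13 XOR 2 = 15 ≥ 13 — no move.
  12: 12 XOR 2 = 14 ≥ 12 — no move.
  9: 9 XOR 2 = 11 ≥ 9 — no move.
That gives 3 winning moves.

3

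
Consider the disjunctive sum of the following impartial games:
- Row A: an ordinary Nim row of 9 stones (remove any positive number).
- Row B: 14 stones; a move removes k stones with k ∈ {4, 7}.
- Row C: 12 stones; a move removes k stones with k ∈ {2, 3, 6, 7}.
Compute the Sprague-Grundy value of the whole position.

8

Row A is a plain Nim row of size 9, so its Grundy value is 9.
For row B, compute g(0), g(1), … with moves {4, 7}:
g(0) = mex{} = 0
g(1) = mex{} = 0
g(2) = mex{} = 0
g(3) = mex{} = 0
g(4) = mex{0} = 1
g(5) = mex{0} = 1
g(6) = mex{0} = 1
g(7) = mex{0} = 1
g(8) = mex{0,1} = 2
g(9) = mex{0,1} = 2
g(10) = mex{0,1} = 2
g(11) = mex{1} = 0
g(12) = mex{1,2} = 0
g(13) = mex{1,2} = 0
g(14) = mex{1,2} = 0
So g(14) = 0.
Grundy values for row C (subtraction set {2, 3, 6, 7}):
g(0) = mex{} = 0
g(1) = mex{} = 0
g(2) = mex{0} = 1
g(3) = mex{0} = 1
g(4) = mex{0,1} = 2
g(5) = mex{1} = 0
g(6) = mex{0,1,2} = 3
g(7) = mex{0,2} = 1
g(8) = mex{0,1,3} = 2
g(9) = mex{1,3} = 0
g(10) = mex{1,2} = 0
g(11) = mex{0,2} = 1
g(12) = mex{0,3} = 1
So g(12) = 1.
By the Sprague-Grundy theorem, the Grundy value of a sum of independent games is the XOR of the component values.
Combined value = 9 ⊕ 0 ⊕ 1 = 8.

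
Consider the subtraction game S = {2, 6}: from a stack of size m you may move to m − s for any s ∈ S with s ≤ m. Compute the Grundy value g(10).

1

Grundy values for subtraction set {2, 6}:
k:     0  1  2  3  4  5  6  7  8  9 10
g(k):  0  0  1  1  0  0  1  1  0  0  1
So g(10) = 1.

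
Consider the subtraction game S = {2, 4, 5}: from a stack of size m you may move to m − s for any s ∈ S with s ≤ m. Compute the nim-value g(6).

Build the Grundy sequence with g(k) = mex{g(k−s) : s ∈ {2, 4, 5}, s ≤ k}:
k:     0  1  2  3  4  5  6
g(k):  0  0  1  1  2  2  3
So g(6) = 3.

3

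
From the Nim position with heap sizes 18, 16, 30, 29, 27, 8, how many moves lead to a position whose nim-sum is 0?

Nim-sum: 18 ⊕ 16 ⊕ 30 ⊕ 29 ⊕ 27 ⊕ 8 = 18.
The overall nim-sum is X = 18. A heap of size p has a winning move iff p XOR X < p (reduce it to p XOR X).
  18: 18 XOR 18 = 0 < 18 — winning move (to 0).
  16: 16 XOR 18 = 2 < 16 — winning move (to 2).
  30: 30 XOR 18 = 12 < 30 — winning move (to 12).
  29: 29 XOR 18 = 15 < 29 — winning move (to 15).
  27: 27 XOR 18 = 9 < 27 — winning move (to 9).
  8: 8 XOR 18 = 26 ≥ 8 — no move.
That gives 5 winning moves.

5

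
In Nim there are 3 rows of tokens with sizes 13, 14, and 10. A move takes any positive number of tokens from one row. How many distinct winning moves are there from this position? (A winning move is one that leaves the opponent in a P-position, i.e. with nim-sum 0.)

3

Nim-sum: 13 ^ 14 ^ 10 = 9.
The overall nim-sum is X = 9. A row of size p has a winning move iff p XOR X < p (reduce it to p XOR X).
  13: 13 XOR 9 = 4 < 13 — winning move (to 4).
  14: 14 XOR 9 = 7 < 14 — winning move (to 7).
  10: 10 XOR 9 = 3 < 10 — winning move (to 3).
That gives 3 winning moves.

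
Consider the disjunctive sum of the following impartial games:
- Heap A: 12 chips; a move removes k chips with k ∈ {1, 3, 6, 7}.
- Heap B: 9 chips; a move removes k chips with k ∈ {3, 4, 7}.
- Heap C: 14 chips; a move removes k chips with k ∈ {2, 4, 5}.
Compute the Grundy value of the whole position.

3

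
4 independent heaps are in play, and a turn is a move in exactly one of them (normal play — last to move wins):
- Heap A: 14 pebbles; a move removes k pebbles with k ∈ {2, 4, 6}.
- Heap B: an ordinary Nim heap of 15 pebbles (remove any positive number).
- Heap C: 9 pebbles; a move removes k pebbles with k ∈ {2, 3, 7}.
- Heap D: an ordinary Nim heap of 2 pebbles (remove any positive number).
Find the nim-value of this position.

Build the Grundy sequence for heap A with g(k) = mex{g(k−s) : s ∈ {2, 4, 6}, s ≤ k}:
g(0) = mex{} = 0
g(1) = mex{} = 0
g(2) = mex{0} = 1
g(3) = mex{0} = 1
g(4) = mex{0,1} = 2
g(5) = mex{0,1} = 2
g(6) = mex{0,1,2} = 3
g(7) = mex{0,1,2} = 3
g(8) = mex{1,2,3} = 0
g(9) = mex{1,2,3} = 0
g(10) = mex{0,2,3} = 1
g(11) = mex{0,2,3} = 1
g(12) = mex{0,1,3} = 2
g(13) = mex{0,1,3} = 2
g(14) = mex{0,1,2} = 3
So g(14) = 3.
Heap B is a plain Nim heap of size 15, so its Grundy value is 15.
For heap C, compute g(0), g(1), … with moves {2, 3, 7}:
g(0) = mex{} = 0
g(1) = mex{} = 0
g(2) = mex{0} = 1
g(3) = mex{0} = 1
g(4) = mex{0,1} = 2
g(5) = mex{1} = 0
g(6) = mex{1,2} = 0
g(7) = mex{0,2} = 1
g(8) = mex{0} = 1
g(9) = mex{0,1} = 2
So g(9) = 2.
Heap D is a plain Nim heap of size 2, so its Grundy value is 2.
By the Sprague-Grundy theorem, the Grundy value of a sum of independent games is the XOR of the component values.
Combined value = 3 ⊕ 15 ⊕ 2 ⊕ 2 = 12.

12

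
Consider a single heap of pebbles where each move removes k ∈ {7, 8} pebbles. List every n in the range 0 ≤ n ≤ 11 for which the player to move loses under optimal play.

0, 1, 2, 3, 4, 5, 6

Compute g(0), g(1), … for moves {7, 8}:
k:     0  1  2  3  4  5  6  7  8  9 10 11
g(k):  0  0  0  0  0  0  0  1  1  1  1  1
The P-positions (g = 0) in 0..11 are 0, 1, 2, 3, 4, 5, 6.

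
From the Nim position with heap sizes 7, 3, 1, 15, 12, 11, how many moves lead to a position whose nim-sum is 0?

Write each in binary and XOR column by column:
  0111  (7)
  0011  (3)
  0001  (1)
  1111  (15)
  1100  (12)
  1011  (11)
  ----
  1101  (13)
The overall nim-sum is X = 13. A heap of size p has a winning move iff p XOR X < p (reduce it to p XOR X).
  7: 7 XOR 13 = 10 ≥ 7 — no move.
  3: 3 XOR 13 = 14 ≥ 3 — no move.
  1: 1 XOR 13 = 12 ≥ 1 — no move.
  15: 15 XOR 13 = 2 < 15 — winning move (to 2).
  12: 12 XOR 13 = 1 < 12 — winning move (to 1).
  11: 11 XOR 13 = 6 < 11 — winning move (to 6).
That gives 3 winning moves.

3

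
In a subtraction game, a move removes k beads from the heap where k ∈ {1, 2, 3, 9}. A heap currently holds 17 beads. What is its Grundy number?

Grundy values for subtraction set {1, 2, 3, 9}:
k:     0  1  2  3  4  5  6  7  8  9 10 11 12 13 14 15 16 17
g(k):  0  1  2  3  0  1  2  3  0  1  2  3  0  1  2  3  0  1
So g(17) = 1.

1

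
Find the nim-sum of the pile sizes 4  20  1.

17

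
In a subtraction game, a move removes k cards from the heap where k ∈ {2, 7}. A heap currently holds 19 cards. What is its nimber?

0

Compute g(0), g(1), … for moves {2, 7}:
k:     0  1  2  3  4  5  6  7  8  9 10 11 12 13 14 15 16 17 18 19
g(k):  0  0  1  1  0  0  1  1  2  0  0  1  1  0  0  1  1  2  0  0
So g(19) = 0.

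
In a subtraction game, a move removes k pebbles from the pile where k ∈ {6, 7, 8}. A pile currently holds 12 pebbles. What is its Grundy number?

2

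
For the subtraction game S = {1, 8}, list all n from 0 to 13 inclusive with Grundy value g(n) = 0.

0, 2, 4, 6, 9, 11, 13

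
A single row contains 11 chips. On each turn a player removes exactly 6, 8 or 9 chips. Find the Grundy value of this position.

Compute g(0), g(1), … for moves {6, 8, 9}:
k:     0  1  2  3  4  5  6  7  8  9 10 11
g(k):  0  0  0  0  0  0  1  1  1  1  1  1
So g(11) = 1.

1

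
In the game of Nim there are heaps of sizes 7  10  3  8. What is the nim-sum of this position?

6

In binary:
  0111  (7)
  1010  (10)
  0011  (3)
  1000  (8)
  ----
  0110  (6)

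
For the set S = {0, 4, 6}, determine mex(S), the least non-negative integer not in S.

1

0 is in the set but 1 is not, so the mex is 1.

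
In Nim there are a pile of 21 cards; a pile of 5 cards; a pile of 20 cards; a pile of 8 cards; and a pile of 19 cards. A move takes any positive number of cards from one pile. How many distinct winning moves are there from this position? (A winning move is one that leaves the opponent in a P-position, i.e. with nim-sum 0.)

3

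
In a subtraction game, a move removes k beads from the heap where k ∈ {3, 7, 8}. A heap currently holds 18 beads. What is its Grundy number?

Compute g(0), g(1), … for moves {3, 7, 8}:
k:     0  1  2  3  4  5  6  7  8  9 10 11 12 13 14 15 16 17 18
g(k):  0  0  0  1  1  1  0  2  2  1  3  0  0  2  1  1  0  0  2
So g(18) = 2.

2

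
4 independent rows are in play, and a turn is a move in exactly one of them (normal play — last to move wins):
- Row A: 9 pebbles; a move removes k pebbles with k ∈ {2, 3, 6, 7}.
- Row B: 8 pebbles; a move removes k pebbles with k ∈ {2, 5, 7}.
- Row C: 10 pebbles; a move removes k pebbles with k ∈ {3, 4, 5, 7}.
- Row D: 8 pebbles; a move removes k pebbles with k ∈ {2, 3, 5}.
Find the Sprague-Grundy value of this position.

2

Grundy values for row A (subtraction set {2, 3, 6, 7}):
g(0) = mex{} = 0
g(1) = mex{} = 0
g(2) = mex{0} = 1
g(3) = mex{0} = 1
g(4) = mex{0,1} = 2
g(5) = mex{1} = 0
g(6) = mex{0,1,2} = 3
g(7) = mex{0,2} = 1
g(8) = mex{0,1,3} = 2
g(9) = mex{1,3} = 0
So g(9) = 0.
Grundy values for row B (subtraction set {2, 5, 7}):
g(0) = mex{} = 0
g(1) = mex{} = 0
g(2) = mex{0} = 1
g(3) = mex{0} = 1
g(4) = mex{1} = 0
g(5) = mex{0,1} = 2
g(6) = mex{0} = 1
g(7) = mex{0,1,2} = 3
g(8) = mex{0,1} = 2
So g(8) = 2.
Grundy values for row C (subtraction set {3, 4, 5, 7}):
g(0) = mex{} = 0
g(1) = mex{} = 0
g(2) = mex{} = 0
g(3) = mex{0} = 1
g(4) = mex{0} = 1
g(5) = mex{0} = 1
g(6) = mex{0,1} = 2
g(7) = mex{0,1} = 2
g(8) = mex{0,1} = 2
g(9) = mex{0,1,2} = 3
g(10) = mex{1,2} = 0
So g(10) = 0.
Grundy values for row D (subtraction set {2, 3, 5}):
g(0) = mex{} = 0
g(1) = mex{} = 0
g(2) = mex{0} = 1
g(3) = mex{0} = 1
g(4) = mex{0,1} = 2
g(5) = mex{0,1} = 2
g(6) = mex{0,1,2} = 3
g(7) = mex{1,2} = 0
g(8) = mex{1,2,3} = 0
So g(8) = 0.
The value of a disjunctive sum is the nim-sum of the parts.
Combined value = 0 ⊕ 2 ⊕ 0 ⊕ 0 = 2.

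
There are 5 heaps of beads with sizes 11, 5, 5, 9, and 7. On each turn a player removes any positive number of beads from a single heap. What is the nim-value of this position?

5

Write each in binary and XOR column by column:
  1011  (11)
  0101  (5)
  0101  (5)
  1001  (9)
  0111  (7)
  ----
  0101  (5)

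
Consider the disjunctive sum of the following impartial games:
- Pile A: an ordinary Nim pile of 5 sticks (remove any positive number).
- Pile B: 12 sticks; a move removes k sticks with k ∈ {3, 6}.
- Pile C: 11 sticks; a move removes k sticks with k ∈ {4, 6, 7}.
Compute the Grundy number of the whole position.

Pile A is a plain Nim pile of size 5, so its Grundy value is 5.
Build the Grundy sequence for pile B with g(k) = mex{g(k−s) : s ∈ {3, 6}, s ≤ k}:
k:     0  1  2  3  4  5  6  7  8  9 10 11 12
g(k):  0  0  0  1  1  1  2  2  2  0  0  0  1
So g(12) = 1.
For pile C, compute g(0), g(1), … with moves {4, 6, 7}:
g(0) = mex{} = 0
g(1) = mex{} = 0
g(2) = mex{} = 0
g(3) = mex{} = 0
g(4) = mex{0} = 1
g(5) = mex{0} = 1
g(6) = mex{0} = 1
g(7) = mex{0} = 1
g(8) = mex{0,1} = 2
g(9) = mex{0,1} = 2
g(10) = mex{0,1} = 2
g(11) = mex{1} = 0
So g(11) = 0.
The value of a disjunctive sum is the nim-sum of the parts.
Combined value = 5 ⊕ 1 ⊕ 0 = 4.

4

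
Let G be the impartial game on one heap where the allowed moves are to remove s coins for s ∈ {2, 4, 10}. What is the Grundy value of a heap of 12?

0

Grundy values for subtraction set {2, 4, 10}:
g(0) = mex{} = 0
g(1) = mex{} = 0
g(2) = mex{0} = 1
g(3) = mex{0} = 1
g(4) = mex{0,1} = 2
g(5) = mex{0,1} = 2
g(6) = mex{1,2} = 0
g(7) = mex{1,2} = 0
g(8) = mex{0,2} = 1
g(9) = mex{0,2} = 1
g(10) = mex{0,1} = 2
g(11) = mex{0,1} = 2
g(12) = mex{1,2} = 0
So g(12) = 0.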